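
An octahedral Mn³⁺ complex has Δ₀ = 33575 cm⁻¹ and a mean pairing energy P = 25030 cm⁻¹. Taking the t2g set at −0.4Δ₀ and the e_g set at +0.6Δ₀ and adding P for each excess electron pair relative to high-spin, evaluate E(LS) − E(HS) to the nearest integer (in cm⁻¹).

Mn³⁺: group 7, so d-count = 7 − 3 = 4.
High-spin d⁴ fills as t2g^3 e_g^1 with CFSE 3(−0.4) + 1(+0.6) = -0.6Δ₀ = -20145 cm⁻¹.
Low-spin t2g^4 e_g^0 gives -1.6Δ₀ = -53720 cm⁻¹, but forming 1 extra pair costs 1P = 25030 cm⁻¹, so E(LS) = -53720 + 25030 = -28690 cm⁻¹.
The difference is -28690 − (-20145) = -8545 cm⁻¹, so low-spin lies lower.

-8545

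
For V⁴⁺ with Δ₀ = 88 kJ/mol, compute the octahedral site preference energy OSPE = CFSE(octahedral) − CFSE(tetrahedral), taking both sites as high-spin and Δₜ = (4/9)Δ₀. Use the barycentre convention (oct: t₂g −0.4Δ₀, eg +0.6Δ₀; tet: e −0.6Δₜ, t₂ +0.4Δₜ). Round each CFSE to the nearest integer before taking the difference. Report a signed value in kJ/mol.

-12

Group 5 minus oxidation state +4 gives a d¹ configuration for V⁴⁺.
Octahedral high-spin t2g^1 e_g^0: CFSE = -0.4 × 88 = -35 kJ/mol.
Tetrahedral e^1 t2^0 gives -0.6Δₜ = -0.6 × (4/9) × 88 = -23 kJ/mol.
OSPE = CFSE(oct) − CFSE(tet) = -35 − (-23) = -12 kJ/mol.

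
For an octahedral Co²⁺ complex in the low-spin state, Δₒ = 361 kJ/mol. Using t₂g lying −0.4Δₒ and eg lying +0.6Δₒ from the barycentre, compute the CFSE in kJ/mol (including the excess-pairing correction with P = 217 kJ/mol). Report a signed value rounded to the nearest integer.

Group 9 minus oxidation state +2 gives a d⁷ configuration for Co²⁺.
Configuration: t₂g⁶ eg¹.
The orbital stabilization is -1.8Δₒ = -1.8 × 361 = -650 kJ/mol.
High-spin d⁷ would be t₂g⁵ eg² with 2 pairs; low-spin has 3, so 1 excess pair costs +1P = +217 kJ/mol.
Combining: -650 + 217 = -433 kJ/mol.

-433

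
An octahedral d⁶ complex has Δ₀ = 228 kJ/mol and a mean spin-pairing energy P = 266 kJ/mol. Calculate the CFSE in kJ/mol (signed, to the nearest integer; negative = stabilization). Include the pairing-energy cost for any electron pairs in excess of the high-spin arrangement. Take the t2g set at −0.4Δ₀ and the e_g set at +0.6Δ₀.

Here Δ₀ < P (228 < 266), so the high-spin state is favoured.
Configuration: t2g^4 e_g^2.
Orbital CFSE = -0.4Δ₀ = -0.4 × 228 = -91 kJ/mol.
High-spin has no excess pairs, so no pairing correction applies.

-91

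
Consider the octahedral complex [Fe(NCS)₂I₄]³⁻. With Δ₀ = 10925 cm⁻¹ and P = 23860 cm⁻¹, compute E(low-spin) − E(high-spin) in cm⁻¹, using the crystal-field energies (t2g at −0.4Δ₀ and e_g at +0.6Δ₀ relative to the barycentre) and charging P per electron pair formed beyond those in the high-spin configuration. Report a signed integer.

Ligand charges: 2×(-1) from NCS⁻ and 4×(-1) from I⁻ sum to -6; with overall charge -3, Fe is +3.
Fe sits in group 8; removing 3 electrons leaves Fe³⁺ with 8 − 3 = 5 d electrons.
High-spin d⁵ fills as t2g^3 e_g^2 with CFSE 3(−0.4) + 2(+0.6) = 0.0Δ₀ = 0 cm⁻¹.
Low-spin t2g^5 e_g^0 gives -2.0Δ₀ = -21850 cm⁻¹, but forming 2 extra pairs costs 2P = 47720 cm⁻¹, so E(LS) = -21850 + 47720 = 25870 cm⁻¹.
E(LS) − E(HS) = 25870 − (0) = 25870 cm⁻¹.

25870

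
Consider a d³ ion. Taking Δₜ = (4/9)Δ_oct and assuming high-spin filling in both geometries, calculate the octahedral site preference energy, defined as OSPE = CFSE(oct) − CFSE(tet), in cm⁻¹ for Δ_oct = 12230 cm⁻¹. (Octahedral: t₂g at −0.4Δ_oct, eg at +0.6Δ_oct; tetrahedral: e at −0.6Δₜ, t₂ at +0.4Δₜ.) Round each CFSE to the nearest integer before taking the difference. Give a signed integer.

Octahedral (high-spin): t₂g³ eg⁰, CFSE = 3(−0.4) + 0(+0.6) = -1.2Δ_oct = -1.2 × 12230 = -14676 cm⁻¹.
In a tetrahedral site the filling is e² t₂¹: CFSE(tet) = -0.8Δₜ = -0.8 × (4/9)(12230) = -4348 cm⁻¹.
Subtracting, OSPE = -14676 − (-4348) = -10328 cm⁻¹.

-10328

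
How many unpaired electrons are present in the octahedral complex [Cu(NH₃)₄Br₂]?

Ligand charges: 4×(+0) from NH₃ and 2×(-1) from Br⁻ sum to -2; with overall charge +0, Cu is +2.
Cu sits in group 11; removing 2 electrons leaves Cu²⁺ with 11 − 2 = 9 d electrons.
Configuration: t₂g⁶ eg³, giving 1 unpaired electron.

1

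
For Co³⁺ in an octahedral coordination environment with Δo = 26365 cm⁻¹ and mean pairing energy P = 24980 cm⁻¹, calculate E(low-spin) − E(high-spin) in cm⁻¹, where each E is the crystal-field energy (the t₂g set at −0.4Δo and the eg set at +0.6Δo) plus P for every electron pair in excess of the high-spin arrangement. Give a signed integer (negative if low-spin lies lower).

Group 9 minus oxidation state +3 gives a d⁶ configuration for Co³⁺.
High-spin d⁶ fills as t₂g⁴ eg² with CFSE 4(−0.4) + 2(+0.6) = -0.4Δo = -10546 cm⁻¹.
Low-spin t₂g⁶ eg⁰ gives -2.4Δo = -63276 cm⁻¹, but forming 2 extra pairs costs 2P = 49960 cm⁻¹, so E(LS) = -63276 + 49960 = -13316 cm⁻¹.
Thus E(LS) − E(HS) = -2770 cm⁻¹.

-2770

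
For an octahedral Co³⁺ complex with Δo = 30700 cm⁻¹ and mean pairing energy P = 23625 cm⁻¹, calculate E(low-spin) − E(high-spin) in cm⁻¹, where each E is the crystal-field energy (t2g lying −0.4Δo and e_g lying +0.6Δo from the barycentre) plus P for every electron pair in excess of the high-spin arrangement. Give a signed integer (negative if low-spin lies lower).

-14150

Co is in group 9, so Co³⁺ is d⁶ (9 − 3 = 6).
High-spin d⁶ fills as t2g^4 e_g^2 with CFSE 4(−0.4) + 2(+0.6) = -0.4Δo = -12280 cm⁻¹.
Low-spin: t2g^6 e_g^0, orbital CFSE = -2.4Δo = -73680 cm⁻¹; plus 2 excess pairs × P = +47250 cm⁻¹; total -26430 cm⁻¹.
Thus E(LS) − E(HS) = -14150 cm⁻¹.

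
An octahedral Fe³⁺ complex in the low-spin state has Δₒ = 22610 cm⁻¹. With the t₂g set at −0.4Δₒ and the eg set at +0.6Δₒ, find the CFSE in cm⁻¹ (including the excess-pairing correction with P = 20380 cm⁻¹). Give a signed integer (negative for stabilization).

Fe is in group 8, so Fe³⁺ is d⁵ (8 − 3 = 5).
The d⁵ electrons fill as t₂g⁵ eg⁰.
CFSE(orbital) = 5×(-0.4Δₒ) + 0×(0.6Δₒ) = -2.0Δₒ; with Δₒ = 22610 cm⁻¹ that is -45220 cm⁻¹.
Pairing penalty: 2 pairs vs 0 in the high-spin reference → 2 extra × P = 40760 cm⁻¹.
Overall CFSE = -45220 + 40760 = -4460 cm⁻¹.

-4460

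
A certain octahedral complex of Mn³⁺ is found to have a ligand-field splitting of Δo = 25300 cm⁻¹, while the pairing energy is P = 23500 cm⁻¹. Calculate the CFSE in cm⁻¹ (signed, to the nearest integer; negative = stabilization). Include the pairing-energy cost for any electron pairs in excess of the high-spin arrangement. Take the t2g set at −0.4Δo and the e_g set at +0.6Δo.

Mn³⁺: group 7, so d-count = 7 − 3 = 4.
With Δo > P the complex is low-spin.
Configuration: t2g^4 e_g^0.
Orbital CFSE = -1.6Δo = -1.6 × 25300 = -40480 cm⁻¹.
Excess pairs vs high-spin: 1 − 0 = 1; pairing cost = +23500 cm⁻¹.
Net CFSE = -40480 + 23500 = -16980 cm⁻¹.

-16980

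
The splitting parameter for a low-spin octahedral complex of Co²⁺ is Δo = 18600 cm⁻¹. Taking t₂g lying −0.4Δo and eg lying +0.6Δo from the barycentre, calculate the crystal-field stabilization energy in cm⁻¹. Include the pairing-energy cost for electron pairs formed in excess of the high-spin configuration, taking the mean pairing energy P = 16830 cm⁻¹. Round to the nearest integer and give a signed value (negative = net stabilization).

Group 9 minus oxidation state +2 gives a d⁷ configuration for Co²⁺.
Electron filling gives t₂g⁶ eg¹.
CFSE(orbital) = 6×(-0.4Δo) + 1×(0.6Δo) = -1.8Δo; with Δo = 18600 cm⁻¹ that is -33480 cm⁻¹.
Relative to high-spin t₂g⁵ eg² (2 paired), the low-spin configuration has 1 additional pair, contributing +1 × 16830 = +16830 cm⁻¹.
Net CFSE = -33480 + 16830 = -16650 cm⁻¹.

-16650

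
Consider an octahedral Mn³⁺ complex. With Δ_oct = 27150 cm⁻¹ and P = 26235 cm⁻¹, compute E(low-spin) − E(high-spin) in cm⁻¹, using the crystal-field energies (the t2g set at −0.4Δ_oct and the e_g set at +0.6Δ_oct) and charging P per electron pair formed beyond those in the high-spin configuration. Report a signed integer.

Mn is in group 7, so Mn³⁺ is d⁴ (7 − 3 = 4).
High-spin d⁴ fills as t2g^3 e_g^1 with CFSE 3(−0.4) + 1(+0.6) = -0.6Δ_oct = -16290 cm⁻¹.
Low-spin t2g^4 e_g^0 gives -1.6Δ_oct = -43440 cm⁻¹, but forming 1 extra pair costs 1P = 26235 cm⁻¹, so E(LS) = -43440 + 26235 = -17205 cm⁻¹.
The difference is -17205 − (-16290) = -915 cm⁻¹, so low-spin lies lower.

-915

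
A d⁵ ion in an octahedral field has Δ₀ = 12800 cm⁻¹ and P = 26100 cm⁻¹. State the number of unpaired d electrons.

Δ₀ < P, so pairing is avoided: the ground state is high-spin.
That gives t2g^3 e_g^2.
Unpaired electrons: 5.

5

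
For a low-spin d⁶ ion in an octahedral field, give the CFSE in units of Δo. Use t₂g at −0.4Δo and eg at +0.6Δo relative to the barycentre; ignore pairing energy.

-2.4 Δo

Configuration: t₂g⁶ eg⁰.
CFSE = 6(-0.4Δo) + 0(0.6Δo) = -2.4Δo + 0.0Δo = -2.4Δo.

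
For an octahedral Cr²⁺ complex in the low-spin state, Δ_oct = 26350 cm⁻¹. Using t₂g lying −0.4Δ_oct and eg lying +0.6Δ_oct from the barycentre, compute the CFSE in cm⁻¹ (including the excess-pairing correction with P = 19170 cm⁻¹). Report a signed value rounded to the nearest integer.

Group 6 minus oxidation state +2 gives a d⁴ configuration for Cr²⁺.
Electron filling gives t₂g⁴ eg⁰.
Orbital CFSE = 4(-0.4) + 0(0.6) = -1.6Δ_oct = -1.6 × 26350 = -42160 cm⁻¹.
Pairing penalty: 1 pair vs 0 in the high-spin reference → 1 extra × P = 19170 cm⁻¹.
Combining: -42160 + 19170 = -22990 cm⁻¹.

-22990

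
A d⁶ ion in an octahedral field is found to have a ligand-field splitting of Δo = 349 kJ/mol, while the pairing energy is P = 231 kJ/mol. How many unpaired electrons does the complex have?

Since Δo = 349 kJ/mol > P = 231 kJ/mol, the complex adopts the low-spin configuration.
Configuration: t2g^6 e_g^0.
Unpaired electrons: 0.

0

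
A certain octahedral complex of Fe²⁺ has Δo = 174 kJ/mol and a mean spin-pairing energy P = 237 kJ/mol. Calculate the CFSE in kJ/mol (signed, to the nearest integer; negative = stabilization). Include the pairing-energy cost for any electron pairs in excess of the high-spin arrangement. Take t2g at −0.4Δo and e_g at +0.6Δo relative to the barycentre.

Fe sits in group 8; removing 2 electrons leaves Fe²⁺ with 8 − 2 = 6 d electrons.
Since Δo = 174 kJ/mol < P = 237 kJ/mol, the complex adopts the high-spin configuration.
Filling d⁶ accordingly: t2g^4 e_g^2.
Orbital CFSE = -0.4Δo = -0.4 × 174 = -70 kJ/mol.
High-spin has no excess pairs, so no pairing correction applies.

-70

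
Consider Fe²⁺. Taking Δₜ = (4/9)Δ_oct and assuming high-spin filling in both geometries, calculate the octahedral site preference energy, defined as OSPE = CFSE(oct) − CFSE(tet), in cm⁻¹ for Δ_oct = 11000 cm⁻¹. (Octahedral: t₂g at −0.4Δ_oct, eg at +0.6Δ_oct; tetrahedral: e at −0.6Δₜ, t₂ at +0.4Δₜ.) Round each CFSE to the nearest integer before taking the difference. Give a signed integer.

-1467

Group 8 minus oxidation state +2 gives a d⁶ configuration for Fe²⁺.
Octahedral (high-spin): t₂g⁴ eg², CFSE = 4(−0.4) + 2(+0.6) = -0.4Δ_oct = -0.4 × 11000 = -4400 cm⁻¹.
In a tetrahedral site the filling is e³ t₂³: CFSE(tet) = -0.6Δₜ = -0.6 × (4/9)(11000) = -2933 cm⁻¹.
Subtracting, OSPE = -4400 − (-2933) = -1467 cm⁻¹.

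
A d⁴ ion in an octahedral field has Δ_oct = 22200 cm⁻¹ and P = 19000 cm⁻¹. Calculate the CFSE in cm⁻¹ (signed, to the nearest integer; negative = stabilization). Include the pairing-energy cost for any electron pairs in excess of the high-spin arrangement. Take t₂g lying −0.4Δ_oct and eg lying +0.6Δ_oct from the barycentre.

-16520

With Δ_oct > P the complex is low-spin.
That gives t₂g⁴ eg⁰.
Orbital CFSE = -1.6Δ_oct = -1.6 × 22200 = -35520 cm⁻¹.
Excess pairs vs high-spin: 1 − 0 = 1; pairing cost = +19000 cm⁻¹.
Net CFSE = -35520 + 19000 = -16520 cm⁻¹.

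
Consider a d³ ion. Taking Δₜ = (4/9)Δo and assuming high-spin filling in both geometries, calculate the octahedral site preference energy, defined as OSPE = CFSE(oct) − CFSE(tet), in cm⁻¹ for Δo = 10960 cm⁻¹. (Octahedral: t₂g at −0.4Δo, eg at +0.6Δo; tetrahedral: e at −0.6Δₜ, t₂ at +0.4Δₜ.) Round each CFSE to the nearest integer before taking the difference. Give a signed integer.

-9255

Octahedral high-spin t2g^3 e_g^0: CFSE = -1.2 × 10960 = -13152 cm⁻¹.
Tetrahedral: e^2 t2^1, CFSE = 2(−0.6) + 1(+0.4) = -0.8Δₜ = -0.8 × (4/9) × 10960 = -3897 cm⁻¹.
Subtracting, OSPE = -13152 − (-3897) = -9255 cm⁻¹.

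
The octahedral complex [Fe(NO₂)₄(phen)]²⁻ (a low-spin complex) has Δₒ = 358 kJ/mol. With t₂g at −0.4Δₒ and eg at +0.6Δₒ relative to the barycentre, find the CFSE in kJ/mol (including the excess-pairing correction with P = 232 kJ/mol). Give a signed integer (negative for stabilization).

Ligand charges: 4×(-1) from NO₂⁻ and 1×(+0) from phen sum to -4; with overall charge -2, Fe is +2.
Fe²⁺: group 8, so d-count = 8 − 2 = 6.
Configuration: t₂g⁶ eg⁰.
The orbital stabilization is -2.4Δₒ = -2.4 × 358 = -859 kJ/mol.
Pairing penalty: 3 pairs vs 1 in the high-spin reference → 2 extra × P = 464 kJ/mol.
Combining: -859 + 464 = -395 kJ/mol.

-395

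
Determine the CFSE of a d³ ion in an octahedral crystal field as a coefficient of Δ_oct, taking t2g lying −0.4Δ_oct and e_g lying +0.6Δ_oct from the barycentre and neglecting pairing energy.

-1.2 Δ_oct

Configuration: t2g^3 e_g^0.
CFSE = 3(-0.4Δ_oct) + 0(0.6Δ_oct) = -1.2Δ_oct + 0.0Δ_oct = -1.2Δ_oct.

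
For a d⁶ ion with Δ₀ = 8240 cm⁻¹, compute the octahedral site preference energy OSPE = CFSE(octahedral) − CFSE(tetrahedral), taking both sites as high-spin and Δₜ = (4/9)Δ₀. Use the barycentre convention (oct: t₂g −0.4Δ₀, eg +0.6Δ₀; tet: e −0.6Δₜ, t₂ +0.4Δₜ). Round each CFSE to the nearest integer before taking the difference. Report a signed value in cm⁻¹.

-1099

In an octahedral site d⁶ (HS) is t₂g⁴ eg², giving CFSE(oct) = -0.4Δ₀ = -3296 cm⁻¹.
Tetrahedral e³ t₂³ gives -0.6Δₜ = -0.6 × (4/9) × 8240 = -2197 cm⁻¹.
Subtracting, OSPE = -3296 − (-2197) = -1099 cm⁻¹.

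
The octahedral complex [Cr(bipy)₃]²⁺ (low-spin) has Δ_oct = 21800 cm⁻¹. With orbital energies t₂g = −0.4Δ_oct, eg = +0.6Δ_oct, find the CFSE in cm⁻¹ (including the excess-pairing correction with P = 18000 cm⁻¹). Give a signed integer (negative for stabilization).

bipy is neutral, so the +2 overall charge sits on Cr: oxidation state +2.
Cr is in group 6, so Cr²⁺ is d⁴ (6 − 2 = 4).
The d⁴ electrons fill as t₂g⁴ eg⁰.
Orbital CFSE = 4(-0.4) + 0(0.6) = -1.6Δ_oct = -1.6 × 21800 = -34880 cm⁻¹.
Pairing penalty: 1 pair vs 0 in the high-spin reference → 1 extra × P = 18000 cm⁻¹.
Combining: -34880 + 18000 = -16880 cm⁻¹.

-16880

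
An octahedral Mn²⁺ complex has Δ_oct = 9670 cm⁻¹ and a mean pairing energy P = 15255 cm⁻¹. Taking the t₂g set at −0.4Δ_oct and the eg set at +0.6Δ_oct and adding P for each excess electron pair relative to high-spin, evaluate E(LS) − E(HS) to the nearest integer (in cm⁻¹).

11170

Group 7 minus oxidation state +2 gives a d⁵ configuration for Mn²⁺.
High-spin d⁵ fills as t₂g³ eg² with CFSE 3(−0.4) + 2(+0.6) = 0.0Δ_oct = 0 cm⁻¹.
For low-spin the configuration is t₂g⁵ eg⁰: orbital energy -2.0 × 9670 = -19340 cm⁻¹, and 2 additional pairs relative to high-spin add 30510 cm⁻¹, giving 11170 cm⁻¹.
Thus E(LS) − E(HS) = 11170 cm⁻¹.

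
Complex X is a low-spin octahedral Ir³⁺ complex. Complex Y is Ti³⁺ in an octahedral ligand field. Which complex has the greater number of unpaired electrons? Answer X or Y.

Y

X: Ir sits in group 9; removing 3 electrons leaves Ir³⁺ with 9 − 3 = 6 d electrons; t2g^6 e_g^0 → 0 unpaired.
Y: Ti sits in group 4; removing 3 electrons leaves Ti³⁺ with 4 − 3 = 1 d electrons; t2g^1 e_g^0 → 1 unpaired.
So Y has more unpaired electrons.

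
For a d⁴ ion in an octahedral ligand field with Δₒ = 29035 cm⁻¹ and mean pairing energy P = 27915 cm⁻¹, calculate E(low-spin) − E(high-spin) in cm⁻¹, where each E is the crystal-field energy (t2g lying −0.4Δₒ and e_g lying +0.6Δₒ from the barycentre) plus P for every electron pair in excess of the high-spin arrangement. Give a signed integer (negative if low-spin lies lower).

-1120

In the high-spin limit (t2g^3 e_g^1) the orbital term is -0.6Δₒ = -17421 cm⁻¹, with no excess pairing.
For low-spin the configuration is t2g^4 e_g^0: orbital energy -1.6 × 29035 = -46456 cm⁻¹, and 1 additional pair relative to high-spin adds 27915 cm⁻¹, giving -18541 cm⁻¹.
The difference is -18541 − (-17421) = -1120 cm⁻¹, so low-spin lies lower.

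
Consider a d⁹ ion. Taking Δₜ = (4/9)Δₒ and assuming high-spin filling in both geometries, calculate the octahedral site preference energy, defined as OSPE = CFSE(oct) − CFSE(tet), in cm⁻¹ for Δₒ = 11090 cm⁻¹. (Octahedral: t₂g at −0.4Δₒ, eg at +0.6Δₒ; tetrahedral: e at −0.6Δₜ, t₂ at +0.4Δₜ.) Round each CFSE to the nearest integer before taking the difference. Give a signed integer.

-4682

Octahedral (high-spin): t₂g⁶ eg³, CFSE = 6(−0.4) + 3(+0.6) = -0.6Δₒ = -0.6 × 11090 = -6654 cm⁻¹.
In a tetrahedral site the filling is e⁴ t₂⁵: CFSE(tet) = -0.4Δₜ = -0.4 × (4/9)(11090) = -1972 cm⁻¹.
Subtracting, OSPE = -6654 − (-1972) = -4682 cm⁻¹.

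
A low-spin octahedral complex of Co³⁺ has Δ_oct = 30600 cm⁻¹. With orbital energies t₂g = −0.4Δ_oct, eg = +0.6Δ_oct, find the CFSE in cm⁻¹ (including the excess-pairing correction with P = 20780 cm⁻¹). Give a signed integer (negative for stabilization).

Co sits in group 9; removing 3 electrons leaves Co³⁺ with 9 − 3 = 6 d electrons.
Configuration: t₂g⁶ eg⁰.
Orbital CFSE = 6(-0.4) + 0(0.6) = -2.4Δ_oct = -2.4 × 30600 = -73440 cm⁻¹.
Relative to high-spin t₂g⁴ eg² (1 paired), the low-spin configuration has 2 additional pairs, contributing +2 × 20780 = +41560 cm⁻¹.
Combining: -73440 + 41560 = -31880 cm⁻¹.

-31880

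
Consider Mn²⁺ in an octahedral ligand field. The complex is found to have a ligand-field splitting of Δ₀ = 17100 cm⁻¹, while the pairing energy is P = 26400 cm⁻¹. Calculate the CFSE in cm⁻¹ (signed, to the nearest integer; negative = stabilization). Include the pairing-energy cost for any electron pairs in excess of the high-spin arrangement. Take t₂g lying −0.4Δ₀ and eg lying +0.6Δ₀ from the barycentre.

Mn²⁺: group 7, so d-count = 7 − 2 = 5.
Δ₀ < P, so pairing is avoided: the ground state is high-spin.
That gives t₂g³ eg².
Orbital CFSE = 0.0Δ₀ = 0.0 × 17100 = 0 cm⁻¹.
High-spin has no excess pairs, so no pairing correction applies.

0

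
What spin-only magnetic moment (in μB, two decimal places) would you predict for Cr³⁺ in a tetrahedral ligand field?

3.87 μB

Cr sits in group 6; removing 3 electrons leaves Cr³⁺ with 6 − 3 = 3 d electrons.
Tetrahedral fields are weak (Δₜ ≈ 4/9 Δₒ), so electrons fill high-spin.
Configuration: e^2 t2^1 → 3 unpaired electrons.
μ(spin-only) = √[3(3+2)] = √15 ≈ 3.87 μB.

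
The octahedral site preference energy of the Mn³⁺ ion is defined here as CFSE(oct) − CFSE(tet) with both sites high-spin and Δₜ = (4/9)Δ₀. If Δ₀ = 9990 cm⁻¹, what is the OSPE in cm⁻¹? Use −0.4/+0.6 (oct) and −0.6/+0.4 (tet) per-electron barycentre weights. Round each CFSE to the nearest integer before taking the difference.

Mn is in group 7, so Mn³⁺ is d⁴ (7 − 3 = 4).
Octahedral high-spin t₂g³ eg¹: CFSE = -0.6 × 9990 = -5994 cm⁻¹.
Tetrahedral e² t₂² gives -0.4Δₜ = -0.4 × (4/9) × 9990 = -1776 cm⁻¹.
Subtracting, OSPE = -5994 − (-1776) = -4218 cm⁻¹.

-4218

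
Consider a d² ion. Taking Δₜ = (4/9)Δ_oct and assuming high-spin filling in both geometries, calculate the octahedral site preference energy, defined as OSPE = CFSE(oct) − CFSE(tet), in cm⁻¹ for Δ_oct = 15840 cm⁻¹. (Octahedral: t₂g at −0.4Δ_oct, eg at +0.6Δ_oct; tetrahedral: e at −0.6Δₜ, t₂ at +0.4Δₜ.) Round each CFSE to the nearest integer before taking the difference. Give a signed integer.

-4224

Octahedral (high-spin): t₂g² eg⁰, CFSE = 2(−0.4) + 0(+0.6) = -0.8Δ_oct = -0.8 × 15840 = -12672 cm⁻¹.
In a tetrahedral site the filling is e² t₂⁰: CFSE(tet) = -1.2Δₜ = -1.2 × (4/9)(15840) = -8448 cm⁻¹.
OSPE = -12672 − (-8448) = -4224 cm⁻¹.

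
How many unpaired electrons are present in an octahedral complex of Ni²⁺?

2

Ni sits in group 10; removing 2 electrons leaves Ni²⁺ with 10 − 2 = 8 d electrons.
For octahedral d⁸ the high- and low-spin configurations coincide.
Configuration: t₂g⁶ eg², giving 2 unpaired electrons.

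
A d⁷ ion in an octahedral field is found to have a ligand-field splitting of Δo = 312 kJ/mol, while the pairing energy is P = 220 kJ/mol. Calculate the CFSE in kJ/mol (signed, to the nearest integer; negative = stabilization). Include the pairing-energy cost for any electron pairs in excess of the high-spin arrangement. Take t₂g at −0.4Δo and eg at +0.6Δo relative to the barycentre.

Since Δo = 312 kJ/mol > P = 220 kJ/mol, the complex adopts the low-spin configuration.
Configuration: t₂g⁶ eg¹.
Orbital CFSE = -1.8Δo = -1.8 × 312 = -562 kJ/mol.
Excess pairs vs high-spin: 3 − 2 = 1; pairing cost = +220 kJ/mol.
Net CFSE = -562 + 220 = -342 kJ/mol.

-342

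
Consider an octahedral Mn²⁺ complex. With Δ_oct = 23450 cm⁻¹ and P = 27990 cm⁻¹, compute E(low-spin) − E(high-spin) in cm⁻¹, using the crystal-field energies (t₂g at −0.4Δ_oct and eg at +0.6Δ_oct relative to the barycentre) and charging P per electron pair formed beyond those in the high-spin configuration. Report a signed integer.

9080

Mn is in group 7, so Mn²⁺ is d⁵ (7 − 2 = 5).
High-spin d⁵ fills as t₂g³ eg² with CFSE 3(−0.4) + 2(+0.6) = 0.0Δ_oct = 0 cm⁻¹.
Low-spin: t₂g⁵ eg⁰, orbital CFSE = -2.0Δ_oct = -46900 cm⁻¹; plus 2 excess pairs × P = +55980 cm⁻¹; total 9080 cm⁻¹.
E(LS) − E(HS) = 9080 − (0) = 9080 cm⁻¹.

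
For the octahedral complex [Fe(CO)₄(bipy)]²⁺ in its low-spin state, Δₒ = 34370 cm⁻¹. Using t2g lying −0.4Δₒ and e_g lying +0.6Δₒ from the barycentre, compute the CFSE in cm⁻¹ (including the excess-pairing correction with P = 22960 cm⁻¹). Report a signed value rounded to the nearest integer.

Ligand charges: 4×(+0) from CO and 1×(+0) from bipy sum to +0; with overall charge +2, Fe is +2.
Fe is in group 8, so Fe²⁺ is d⁶ (8 − 2 = 6).
Configuration: t2g^6 e_g^0.
CFSE(orbital) = 6×(-0.4Δₒ) + 0×(0.6Δₒ) = -2.4Δₒ; with Δₒ = 34370 cm⁻¹ that is -82488 cm⁻¹.
Pairing penalty: 3 pairs vs 1 in the high-spin reference → 2 extra × P = 45920 cm⁻¹.
Combining: -82488 + 45920 = -36568 cm⁻¹.

-36568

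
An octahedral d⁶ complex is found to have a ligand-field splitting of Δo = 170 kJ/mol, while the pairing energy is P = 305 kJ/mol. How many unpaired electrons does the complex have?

Here Δo < P (170 < 305), so the high-spin state is favoured.
That gives t₂g⁴ eg².
Unpaired electrons: 4.

4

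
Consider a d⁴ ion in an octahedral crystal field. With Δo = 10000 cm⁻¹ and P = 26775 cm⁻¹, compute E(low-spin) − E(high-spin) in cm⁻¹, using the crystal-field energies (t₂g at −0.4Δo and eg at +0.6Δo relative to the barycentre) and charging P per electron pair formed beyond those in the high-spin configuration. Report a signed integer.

16775

High-spin d⁴ fills as t₂g³ eg¹ with CFSE 3(−0.4) + 1(+0.6) = -0.6Δo = -6000 cm⁻¹.
For low-spin the configuration is t₂g⁴ eg⁰: orbital energy -1.6 × 10000 = -16000 cm⁻¹, and 1 additional pair relative to high-spin adds 26775 cm⁻¹, giving 10775 cm⁻¹.
The difference is 10775 − (-6000) = 16775 cm⁻¹, so high-spin lies lower.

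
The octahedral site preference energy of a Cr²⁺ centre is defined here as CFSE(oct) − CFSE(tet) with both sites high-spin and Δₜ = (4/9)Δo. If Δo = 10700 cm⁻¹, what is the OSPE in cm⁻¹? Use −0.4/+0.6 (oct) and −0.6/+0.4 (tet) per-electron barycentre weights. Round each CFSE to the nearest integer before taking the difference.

-4518

Group 6 minus oxidation state +2 gives a d⁴ configuration for Cr²⁺.
Octahedral (high-spin): t2g^3 e_g^1, CFSE = 3(−0.4) + 1(+0.6) = -0.6Δo = -0.6 × 10700 = -6420 cm⁻¹.
Tetrahedral e^2 t2^2 gives -0.4Δₜ = -0.4 × (4/9) × 10700 = -1902 cm⁻¹.
OSPE = -6420 − (-1902) = -4518 cm⁻¹.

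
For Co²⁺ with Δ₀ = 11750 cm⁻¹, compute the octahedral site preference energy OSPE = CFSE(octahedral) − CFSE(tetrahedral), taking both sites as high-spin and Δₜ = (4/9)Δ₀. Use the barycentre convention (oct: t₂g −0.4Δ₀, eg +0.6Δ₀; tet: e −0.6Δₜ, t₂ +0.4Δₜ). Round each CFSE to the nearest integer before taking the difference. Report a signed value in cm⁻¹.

-3133

Group 9 minus oxidation state +2 gives a d⁷ configuration for Co²⁺.
Octahedral high-spin t₂g⁵ eg²: CFSE = -0.8 × 11750 = -9400 cm⁻¹.
Tetrahedral: e⁴ t₂³, CFSE = 4(−0.6) + 3(+0.4) = -1.2Δₜ = -1.2 × (4/9) × 11750 = -6267 cm⁻¹.
OSPE = -9400 − (-6267) = -3133 cm⁻¹.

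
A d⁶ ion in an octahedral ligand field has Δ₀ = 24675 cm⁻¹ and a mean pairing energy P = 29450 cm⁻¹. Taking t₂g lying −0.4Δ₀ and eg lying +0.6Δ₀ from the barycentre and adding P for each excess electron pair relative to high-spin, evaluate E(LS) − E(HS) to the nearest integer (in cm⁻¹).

9550

In the high-spin limit (t₂g⁴ eg²) the orbital term is -0.4Δ₀ = -9870 cm⁻¹, with no excess pairing.
Low-spin t₂g⁶ eg⁰ gives -2.4Δ₀ = -59220 cm⁻¹, but forming 2 extra pairs costs 2P = 58900 cm⁻¹, so E(LS) = -59220 + 58900 = -320 cm⁻¹.
E(LS) − E(HS) = -320 − (-9870) = 9550 cm⁻¹.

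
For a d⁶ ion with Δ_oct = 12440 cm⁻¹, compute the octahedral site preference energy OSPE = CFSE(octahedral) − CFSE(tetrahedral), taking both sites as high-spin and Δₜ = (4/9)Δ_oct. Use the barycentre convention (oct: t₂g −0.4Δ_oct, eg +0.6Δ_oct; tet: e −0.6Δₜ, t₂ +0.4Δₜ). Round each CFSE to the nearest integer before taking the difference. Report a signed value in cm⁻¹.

-1659

Octahedral (high-spin): t₂g⁴ eg², CFSE = 4(−0.4) + 2(+0.6) = -0.4Δ_oct = -0.4 × 12440 = -4976 cm⁻¹.
In a tetrahedral site the filling is e³ t₂³: CFSE(tet) = -0.6Δₜ = -0.6 × (4/9)(12440) = -3317 cm⁻¹.
OSPE = -4976 − (-3317) = -1659 cm⁻¹.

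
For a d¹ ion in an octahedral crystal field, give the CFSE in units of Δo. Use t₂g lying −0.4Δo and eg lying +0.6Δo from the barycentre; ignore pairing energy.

-0.4 Δo

Configuration: t₂g¹ eg⁰.
CFSE = 1(-0.4Δo) + 0(0.6Δo) = -0.4Δo + 0.0Δo = -0.4Δo.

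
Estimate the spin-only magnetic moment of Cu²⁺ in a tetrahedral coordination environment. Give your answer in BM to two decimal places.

1.73 BM

Cu sits in group 11; removing 2 electrons leaves Cu²⁺ with 11 − 2 = 9 d electrons.
With tetrahedral geometry the complex is necessarily high-spin.
Configuration: e^4 t2^5 → 1 unpaired electron.
μ(spin-only) = √[1(1+2)] = √3 ≈ 1.73 BM.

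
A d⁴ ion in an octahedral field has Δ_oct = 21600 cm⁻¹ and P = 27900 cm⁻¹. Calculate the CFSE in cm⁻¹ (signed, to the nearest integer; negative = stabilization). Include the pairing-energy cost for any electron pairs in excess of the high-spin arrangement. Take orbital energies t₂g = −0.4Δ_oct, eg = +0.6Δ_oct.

Since Δ_oct = 21600 cm⁻¹ < P = 27900 cm⁻¹, the complex adopts the high-spin configuration.
Configuration: t₂g³ eg¹.
Orbital CFSE = -0.6Δ_oct = -0.6 × 21600 = -12960 cm⁻¹.
High-spin has no excess pairs, so no pairing correction applies.

-12960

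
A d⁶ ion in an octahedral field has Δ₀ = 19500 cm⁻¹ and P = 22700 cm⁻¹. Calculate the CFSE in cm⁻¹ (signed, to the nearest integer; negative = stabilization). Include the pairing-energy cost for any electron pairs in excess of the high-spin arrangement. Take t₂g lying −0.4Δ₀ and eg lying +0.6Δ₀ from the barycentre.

-7800

Since Δ₀ = 19500 cm⁻¹ < P = 22700 cm⁻¹, the complex adopts the high-spin configuration.
Configuration: t₂g⁴ eg².
Orbital CFSE = -0.4Δ₀ = -0.4 × 19500 = -7800 cm⁻¹.
High-spin has no excess pairs, so no pairing correction applies.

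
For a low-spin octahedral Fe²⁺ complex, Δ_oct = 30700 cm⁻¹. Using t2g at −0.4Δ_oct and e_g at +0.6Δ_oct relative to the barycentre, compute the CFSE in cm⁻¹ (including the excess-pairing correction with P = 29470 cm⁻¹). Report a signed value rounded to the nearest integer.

Fe²⁺: group 8, so d-count = 8 − 2 = 6.
Configuration: t2g^6 e_g^0.
The orbital stabilization is -2.4Δ_oct = -2.4 × 30700 = -73680 cm⁻¹.
High-spin d⁶ would be t2g^4 e_g^2 with 1 pair; low-spin has 3, so 2 excess pairs cost +2P = +58940 cm⁻¹.
Combining: -73680 + 58940 = -14740 cm⁻¹.

-14740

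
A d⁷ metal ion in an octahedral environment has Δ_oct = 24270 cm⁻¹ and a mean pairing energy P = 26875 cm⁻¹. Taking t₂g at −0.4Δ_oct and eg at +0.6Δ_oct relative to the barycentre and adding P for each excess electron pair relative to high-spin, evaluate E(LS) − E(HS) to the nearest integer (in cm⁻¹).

High-spin: t₂g⁵ eg², CFSE = -0.8Δ_oct = -19416 cm⁻¹.
Low-spin: t₂g⁶ eg¹, orbital CFSE = -1.8Δ_oct = -43686 cm⁻¹; plus 1 excess pair × P = +26875 cm⁻¹; total -16811 cm⁻¹.
E(LS) − E(HS) = -16811 − (-19416) = 2605 cm⁻¹.

2605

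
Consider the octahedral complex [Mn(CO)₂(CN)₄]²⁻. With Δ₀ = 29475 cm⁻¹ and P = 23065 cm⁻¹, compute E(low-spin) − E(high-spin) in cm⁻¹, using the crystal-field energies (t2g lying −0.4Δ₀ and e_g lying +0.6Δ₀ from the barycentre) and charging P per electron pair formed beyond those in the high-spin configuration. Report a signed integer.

Ligand charges: 2×(+0) from CO and 4×(-1) from CN⁻ sum to -4; with overall charge -2, Mn is +2.
Mn²⁺: group 7, so d-count = 7 − 2 = 5.
In the high-spin limit (t2g^3 e_g^2) the orbital term is 0.0Δ₀ = 0 cm⁻¹, with no excess pairing.
Low-spin t2g^5 e_g^0 gives -2.0Δ₀ = -58950 cm⁻¹, but forming 2 extra pairs costs 2P = 46130 cm⁻¹, so E(LS) = -58950 + 46130 = -12820 cm⁻¹.
E(LS) − E(HS) = -12820 − (0) = -12820 cm⁻¹.

-12820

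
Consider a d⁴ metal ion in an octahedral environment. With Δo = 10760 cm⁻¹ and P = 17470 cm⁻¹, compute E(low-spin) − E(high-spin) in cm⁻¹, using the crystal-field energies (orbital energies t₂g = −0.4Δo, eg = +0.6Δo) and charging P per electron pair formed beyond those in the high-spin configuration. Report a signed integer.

6710

High-spin d⁴ fills as t₂g³ eg¹ with CFSE 3(−0.4) + 1(+0.6) = -0.6Δo = -6456 cm⁻¹.
For low-spin the configuration is t₂g⁴ eg⁰: orbital energy -1.6 × 10760 = -17216 cm⁻¹, and 1 additional pair relative to high-spin adds 17470 cm⁻¹, giving 254 cm⁻¹.
Thus E(LS) − E(HS) = 6710 cm⁻¹.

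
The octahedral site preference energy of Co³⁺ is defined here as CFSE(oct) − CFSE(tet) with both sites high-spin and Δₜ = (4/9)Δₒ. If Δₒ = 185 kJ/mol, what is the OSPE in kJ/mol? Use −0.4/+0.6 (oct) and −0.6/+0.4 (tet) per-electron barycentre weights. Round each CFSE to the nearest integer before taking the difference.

-25

Co³⁺: group 9, so d-count = 9 − 3 = 6.
In an octahedral site d⁶ (HS) is t2g^4 e_g^2, giving CFSE(oct) = -0.4Δₒ = -74 kJ/mol.
Tetrahedral e^3 t2^3 gives -0.6Δₜ = -0.6 × (4/9) × 185 = -49 kJ/mol.
OSPE = CFSE(oct) − CFSE(tet) = -74 − (-49) = -25 kJ/mol.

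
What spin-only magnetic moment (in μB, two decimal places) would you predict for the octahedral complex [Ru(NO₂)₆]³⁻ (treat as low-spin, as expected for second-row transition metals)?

1.73 μB

Each NO₂⁻ contributes -1; 6 × (-1) = -6. With overall charge -3, Ru is in the +3 oxidation state.
Ru is in group 8, so Ru³⁺ is d⁵ (8 − 3 = 5).
Configuration: t₂g⁵ eg⁰ → 1 unpaired electron.
μ(spin-only) = √[1(1+2)] = √3 ≈ 1.73 μB.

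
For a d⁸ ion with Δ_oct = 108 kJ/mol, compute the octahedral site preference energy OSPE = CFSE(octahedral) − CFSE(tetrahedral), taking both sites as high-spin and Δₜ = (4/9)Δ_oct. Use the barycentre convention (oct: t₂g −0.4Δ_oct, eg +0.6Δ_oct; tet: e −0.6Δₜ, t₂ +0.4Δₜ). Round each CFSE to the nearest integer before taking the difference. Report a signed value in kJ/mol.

In an octahedral site d⁸ (HS) is t₂g⁶ eg², giving CFSE(oct) = -1.2Δ_oct = -130 kJ/mol.
In a tetrahedral site the filling is e⁴ t₂⁴: CFSE(tet) = -0.8Δₜ = -0.8 × (4/9)(108) = -38 kJ/mol.
OSPE = CFSE(oct) − CFSE(tet) = -130 − (-38) = -92 kJ/mol.

-92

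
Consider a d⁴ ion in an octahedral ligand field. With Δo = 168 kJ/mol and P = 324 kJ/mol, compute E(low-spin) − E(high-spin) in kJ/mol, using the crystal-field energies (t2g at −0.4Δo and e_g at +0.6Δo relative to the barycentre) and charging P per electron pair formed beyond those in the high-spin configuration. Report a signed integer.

156

High-spin: t2g^3 e_g^1, CFSE = -0.6Δo = -101 kJ/mol.
Low-spin t2g^4 e_g^0 gives -1.6Δo = -269 kJ/mol, but forming 1 extra pair costs 1P = 324 kJ/mol, so E(LS) = -269 + 324 = 55 kJ/mol.
The difference is 55 − (-101) = 156 kJ/mol, so high-spin lies lower.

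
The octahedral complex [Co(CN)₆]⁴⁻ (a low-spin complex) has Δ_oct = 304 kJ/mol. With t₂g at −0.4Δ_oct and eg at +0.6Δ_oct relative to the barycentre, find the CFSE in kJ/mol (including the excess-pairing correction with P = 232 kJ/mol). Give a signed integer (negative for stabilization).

-315

Each CN⁻ contributes -1; 6 × (-1) = -6. With overall charge -4, Co is in the +2 oxidation state.
Co²⁺: group 9, so d-count = 9 − 2 = 7.
The d⁷ electrons fill as t₂g⁶ eg¹.
The orbital stabilization is -1.8Δ_oct = -1.8 × 304 = -547 kJ/mol.
High-spin d⁷ would be t₂g⁵ eg² with 2 pairs; low-spin has 3, so 1 excess pair costs +1P = +232 kJ/mol.
Overall CFSE = -547 + 232 = -315 kJ/mol.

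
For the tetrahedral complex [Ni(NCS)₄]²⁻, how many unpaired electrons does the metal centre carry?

2

Each NCS⁻ contributes -1; 4 × (-1) = -4. With overall charge -2, Ni is in the +2 oxidation state.
Group 10 minus oxidation state +2 gives a d⁸ configuration for Ni²⁺.
With tetrahedral geometry the complex is necessarily high-spin.
Configuration: e⁴ t₂⁴, giving 2 unpaired electrons.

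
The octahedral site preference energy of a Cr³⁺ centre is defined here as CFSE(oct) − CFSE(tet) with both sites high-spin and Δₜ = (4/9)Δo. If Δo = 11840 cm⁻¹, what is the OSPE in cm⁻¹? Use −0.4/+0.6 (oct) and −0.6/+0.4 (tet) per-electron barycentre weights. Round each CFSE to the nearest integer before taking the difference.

-9998

Cr³⁺: group 6, so d-count = 6 − 3 = 3.
In an octahedral site d³ (HS) is t2g^3 e_g^0, giving CFSE(oct) = -1.2Δo = -14208 cm⁻¹.
In a tetrahedral site the filling is e^2 t2^1: CFSE(tet) = -0.8Δₜ = -0.8 × (4/9)(11840) = -4210 cm⁻¹.
OSPE = CFSE(oct) − CFSE(tet) = -14208 − (-4210) = -9998 cm⁻¹.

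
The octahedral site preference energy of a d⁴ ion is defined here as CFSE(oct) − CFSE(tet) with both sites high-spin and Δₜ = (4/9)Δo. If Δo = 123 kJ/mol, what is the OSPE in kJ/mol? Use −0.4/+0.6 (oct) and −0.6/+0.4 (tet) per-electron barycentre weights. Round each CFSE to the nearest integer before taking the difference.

In an octahedral site d⁴ (HS) is t₂g³ eg¹, giving CFSE(oct) = -0.6Δo = -74 kJ/mol.
In a tetrahedral site the filling is e² t₂²: CFSE(tet) = -0.4Δₜ = -0.4 × (4/9)(123) = -22 kJ/mol.
Subtracting, OSPE = -74 − (-22) = -52 kJ/mol.

-52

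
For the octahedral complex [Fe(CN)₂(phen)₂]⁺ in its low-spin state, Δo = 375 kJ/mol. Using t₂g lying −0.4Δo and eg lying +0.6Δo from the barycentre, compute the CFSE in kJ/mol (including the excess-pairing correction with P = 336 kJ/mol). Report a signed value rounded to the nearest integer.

-78

Ligand charges: 2×(-1) from CN⁻ and 2×(+0) from phen sum to -2; with overall charge +1, Fe is +3.
Fe³⁺: group 8, so d-count = 8 − 3 = 5.
Electron filling gives t₂g⁵ eg⁰.
CFSE(orbital) = 5×(-0.4Δo) + 0×(0.6Δo) = -2.0Δo; with Δo = 375 kJ/mol that is -750 kJ/mol.
Pairing penalty: 2 pairs vs 0 in the high-spin reference → 2 extra × P = 672 kJ/mol.
Overall CFSE = -750 + 672 = -78 kJ/mol.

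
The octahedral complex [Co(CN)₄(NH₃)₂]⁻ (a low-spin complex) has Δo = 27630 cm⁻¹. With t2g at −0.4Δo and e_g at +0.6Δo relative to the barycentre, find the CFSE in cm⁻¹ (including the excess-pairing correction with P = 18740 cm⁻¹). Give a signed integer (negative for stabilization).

Ligand charges: 4×(-1) from CN⁻ and 2×(+0) from NH₃ sum to -4; with overall charge -1, Co is +3.
Co is in group 9, so Co³⁺ is d⁶ (9 − 3 = 6).
Electron filling gives t2g^6 e_g^0.
CFSE(orbital) = 6×(-0.4Δo) + 0×(0.6Δo) = -2.4Δo; with Δo = 27630 cm⁻¹ that is -66312 cm⁻¹.
High-spin d⁶ would be t2g^4 e_g^2 with 1 pair; low-spin has 3, so 2 excess pairs cost +2P = +37480 cm⁻¹.
Combining: -66312 + 37480 = -28832 cm⁻¹.

-28832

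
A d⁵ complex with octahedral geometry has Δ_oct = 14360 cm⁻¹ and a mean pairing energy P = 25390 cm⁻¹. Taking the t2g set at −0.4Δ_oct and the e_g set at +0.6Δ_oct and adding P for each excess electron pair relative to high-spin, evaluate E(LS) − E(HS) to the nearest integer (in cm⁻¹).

High-spin: t2g^3 e_g^2, CFSE = 0.0Δ_oct = 0 cm⁻¹.
Low-spin: t2g^5 e_g^0, orbital CFSE = -2.0Δ_oct = -28720 cm⁻¹; plus 2 excess pairs × P = +50780 cm⁻¹; total 22060 cm⁻¹.
E(LS) − E(HS) = 22060 − (0) = 22060 cm⁻¹.

22060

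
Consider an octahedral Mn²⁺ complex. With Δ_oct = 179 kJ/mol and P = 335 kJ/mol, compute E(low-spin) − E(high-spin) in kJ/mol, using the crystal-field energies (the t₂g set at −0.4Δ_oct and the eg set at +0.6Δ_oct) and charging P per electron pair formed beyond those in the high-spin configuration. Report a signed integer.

Mn is in group 7, so Mn²⁺ is d⁵ (7 − 2 = 5).
In the high-spin limit (t₂g³ eg²) the orbital term is 0.0Δ_oct = 0 kJ/mol, with no excess pairing.
Low-spin: t₂g⁵ eg⁰, orbital CFSE = -2.0Δ_oct = -358 kJ/mol; plus 2 excess pairs × P = +670 kJ/mol; total 312 kJ/mol.
E(LS) − E(HS) = 312 − (0) = 312 kJ/mol.

312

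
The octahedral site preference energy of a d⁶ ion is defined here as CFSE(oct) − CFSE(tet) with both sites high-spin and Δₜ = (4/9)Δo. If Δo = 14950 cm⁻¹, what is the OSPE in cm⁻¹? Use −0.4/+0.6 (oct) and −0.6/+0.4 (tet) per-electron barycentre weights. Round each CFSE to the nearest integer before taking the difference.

In an octahedral site d⁶ (HS) is t2g^4 e_g^2, giving CFSE(oct) = -0.4Δo = -5980 cm⁻¹.
Tetrahedral: e^3 t2^3, CFSE = 3(−0.6) + 3(+0.4) = -0.6Δₜ = -0.6 × (4/9) × 14950 = -3987 cm⁻¹.
OSPE = CFSE(oct) − CFSE(tet) = -5980 − (-3987) = -1993 cm⁻¹.

-1993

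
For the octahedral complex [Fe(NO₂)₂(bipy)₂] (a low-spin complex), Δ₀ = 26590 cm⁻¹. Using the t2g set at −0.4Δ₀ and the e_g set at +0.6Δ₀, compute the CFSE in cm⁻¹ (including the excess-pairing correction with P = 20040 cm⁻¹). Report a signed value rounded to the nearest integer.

-23736

Ligand charges: 2×(-1) from NO₂⁻ and 2×(+0) from bipy sum to -2; with overall charge +0, Fe is +2.
Fe sits in group 8; removing 2 electrons leaves Fe²⁺ with 8 − 2 = 6 d electrons.
The d⁶ electrons fill as t2g^6 e_g^0.
Orbital CFSE = 6(-0.4) + 0(0.6) = -2.4Δ₀ = -2.4 × 26590 = -63816 cm⁻¹.
High-spin d⁶ would be t2g^4 e_g^2 with 1 pair; low-spin has 3, so 2 excess pairs cost +2P = +40080 cm⁻¹.
Overall CFSE = -63816 + 40080 = -23736 cm⁻¹.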